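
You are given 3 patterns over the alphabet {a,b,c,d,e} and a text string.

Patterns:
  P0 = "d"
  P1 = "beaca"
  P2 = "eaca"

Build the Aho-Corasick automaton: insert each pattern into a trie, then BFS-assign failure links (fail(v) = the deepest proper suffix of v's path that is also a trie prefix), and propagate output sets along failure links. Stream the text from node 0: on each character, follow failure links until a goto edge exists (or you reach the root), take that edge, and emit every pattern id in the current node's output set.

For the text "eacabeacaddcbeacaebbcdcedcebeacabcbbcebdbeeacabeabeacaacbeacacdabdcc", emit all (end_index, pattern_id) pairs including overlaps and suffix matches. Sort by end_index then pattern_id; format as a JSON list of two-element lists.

Construct AC machine:
Trie nodes:
  n0 'ε': b→2 d→1 e→7
  n1 'd': ·  [P0 ends]
  n2 'b': e→3
  n3 'be': a→4
  n4 'bea': c→5
  n5 'beac': a→6
  n6 'beaca': ·  [P1 ends]
  n7 'e': a→8
  n8 'ea': c→9
  n9 'eac': a→10
  n10 'eaca': ·  [P2 ends]

Failure links (BFS by depth):
  n1('d'): parent n0 fail=0; on 'd' 0 → fail=0;  out {0}∪∅={0}
  n2('b'): parent n0 fail=0; on 'b' 0 → fail=0;  out ∅∪∅=∅
  n7('e'): parent n0 fail=0; on 'e' 0 → fail=0;  out ∅∪∅=∅
  n3('be'): parent n2 fail=0; on 'e' 0 → fail=7;  out ∅∪∅=∅
  n8('ea'): parent n7 fail=0; on 'a' 0 → fail=0;  out ∅∪∅=∅
  n4('bea'): parent n3 fail=7; on 'a' 7 → fail=8;  out ∅∪∅=∅
  n9('eac'): parent n8 fail=0; on 'c' 0 → fail=0;  out ∅∪∅=∅
  n5('beac'): parent n4 fail=8; on 'c' 8 → fail=9;  out ∅∪∅=∅
  n10('eaca'): parent n9 fail=0; on 'a' 0 → fail=0;  out {2}∪∅={2}
  n6('beaca'): parent n5 fail=9; on 'a' 9 → fail=10;  out {1}∪{2}={1,2}

Run:
pos 0 'e': at 7
pos 1 'a': at 8
pos 2 'c': at 9
pos 3 'a': at 10  emit P2@[0:3]
pos 4 'b': at 2 ·f
pos 5 'e': at 3
pos 6 'a': at 4
pos 7 'c': at 5
pos 8 'a': at 6  emit P1@[4:8],P2@[5:8]
pos 9 'd': at 1 ·f  emit P0@[9:9]
pos 10 'd': at 1 ·f  emit P0@[10:10]
pos 11 'c': at 0 ·f
pos 12 'b': at 2
pos 13 'e': at 3
pos 14 'a': at 4
pos 15 'c': at 5
pos 16 'a': at 6  emit P1@[12:16],P2@[13:16]
pos 17 'e': at 7 ·f
pos 18 'b': at 2 ·f
pos 19 'b': at 2 ·f
pos 20 'c': at 0 ·f
pos 21 'd': at 1  emit P0@[21:21]
pos 22 'c': at 0 ·f
pos 23 'e': at 7
pos 24 'd': at 1 ·f  emit P0@[24:24]
pos 25 'c': at 0 ·f
pos 26 'e': at 7
pos 27 'b': at 2 ·f
pos 28 'e': at 3
pos 29 'a': at 4
pos 30 'c': at 5
pos 31 'a': at 6  emit P1@[27:31],P2@[28:31]
pos 32 'b': at 2 ·f
pos 33 'c': at 0 ·f
pos 34 'b': at 2
pos 35 'b': at 2 ·f
pos 36 'c': at 0 ·f
pos 37 'e': at 7
pos 38 'b': at 2 ·f
pos 39 'd': at 1 ·f  emit P0@[39:39]
pos 40 'b': at 2 ·f
pos 41 'e': at 3
pos 42 'e': at 7 ·f
pos 43 'a': at 8
pos 44 'c': at 9
pos 45 'a': at 10  emit P2@[42:45]
pos 46 'b': at 2 ·f
pos 47 'e': at 3
pos 48 'a': at 4
pos 49 'b': at 2 ·f
pos 50 'e': at 3
pos 51 'a': at 4
pos 52 'c': at 5
pos 53 'a': at 6  emit P1@[49:53],P2@[50:53]
pos 54 'a': at 0 ·f
pos 55 'c': at 0
pos 56 'b': at 2
pos 57 'e': at 3
pos 58 'a': at 4
pos 59 'c': at 5
pos 60 'a': at 6  emit P1@[56:60],P2@[57:60]
pos 61 'c': at 0 ·f
pos 62 'd': at 1  emit P0@[62:62]
pos 63 'a': at 0 ·f
pos 64 'b': at 2
pos 65 'd': at 1 ·f  emit P0@[65:65]
pos 66 'c': at 0 ·f
pos 67 'c': at 0

All matches (sorted): [[3,2],[8,1],[8,2],[9,0],[10,0],[16,1],[16,2],[21,0],[24,0],[31,1],[31,2],[39,0],[45,2],[53,1],[53,2],[60,1],[60,2],[62,0],[65,0]]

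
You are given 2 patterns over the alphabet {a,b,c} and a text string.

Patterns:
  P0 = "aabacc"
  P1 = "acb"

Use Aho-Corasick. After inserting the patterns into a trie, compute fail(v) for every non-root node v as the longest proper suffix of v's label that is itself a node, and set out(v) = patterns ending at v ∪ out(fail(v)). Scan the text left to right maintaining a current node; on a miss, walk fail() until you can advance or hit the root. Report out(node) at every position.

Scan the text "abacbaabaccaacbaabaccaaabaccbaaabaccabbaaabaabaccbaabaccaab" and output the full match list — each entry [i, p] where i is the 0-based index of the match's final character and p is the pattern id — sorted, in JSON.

Build:
Trie (insert patterns):
  0='ε' goto a→1
  1='a' goto a→2 c→7
  2='aa' goto b→3
  3='aab' goto a→4
  4='aaba' goto c→5
  5='aabac' goto c→6
  6='aabacc' goto ·  ←P0
  7='ac' goto b→8
  8='acb' goto ·  ←P1

BFS fail/out derivation:
  fail(1) 'a': from fail(0)=0 chase 'a': 0 ⇒ 0;  out=∅∪out(0)=∅
  fail(2) 'aa': from fail(1)=0 chase 'a': 0 ⇒ 1;  out=∅∪out(1)=∅
  fail(7) 'ac': from fail(1)=0 chase 'c': 0 ⇒ 0;  out=∅∪out(0)=∅
  fail(3) 'aab': from fail(2)=1 chase 'b': 1→0 ⇒ 0;  out=∅∪out(0)=∅
  fail(8) 'acb': from fail(7)=0 chase 'b': 0 ⇒ 0;  out={1}∪out(0)={1}
  fail(4) 'aaba': from fail(3)=0 chase 'a': 0 ⇒ 1;  out=∅∪out(1)=∅
  fail(5) 'aabac': from fail(4)=1 chase 'c': 1 ⇒ 7;  out=∅∪out(7)=∅
  fail(6) 'aabacc': from fail(5)=7 chase 'c': 7→0 ⇒ 0;  out={0}∪out(0)={0}

Text stream:
i=0 'a': node 0→1
i=1 'b': node 1→0 (via fail)
i=2 'a': node 0→1
i=3 'c': node 1→7
i=4 'b': node 7→8  emit P1@[2:4]
i=5 'a': node 8→1 (via fail)
i=6 'a': node 1→2
i=7 'b': node 2→3
i=8 'a': node 3→4
i=9 'c': node 4→5
i=10 'c': node 5→6  emit P0@[5:10]
i=11 'a': node 6→1 (via fail)
i=12 'a': node 1→2
i=13 'c': node 2→7 (via fail)
i=14 'b': node 7→8  emit P1@[12:14]
i=15 'a': node 8→1 (via fail)
i=16 'a': node 1→2
i=17 'b': node 2→3
i=18 'a': node 3→4
i=19 'c': node 4→5
i=20 'c': node 5→6  emit P0@[15:20]
i=21 'a': node 6→1 (via fail)
i=22 'a': node 1→2
i=23 'a': node 2→2 (via fail)
i=24 'b': node 2→3
i=25 'a': node 3→4
i=26 'c': node 4→5
i=27 'c': node 5→6  emit P0@[22:27]
i=28 'b': node 6→0 (via fail)
i=29 'a': node 0→1
i=30 'a': node 1→2
i=31 'a': node 2→2 (via fail)
i=32 'b': node 2→3
i=33 'a': node 3→4
i=34 'c': node 4→5
i=35 'c': node 5→6  emit P0@[30:35]
i=36 'a': node 6→1 (via fail)
i=37 'b': node 1→0 (via fail)
i=38 'b': node 0→0
i=39 'a': node 0→1
i=40 'a': node 1→2
i=41 'a': node 2→2 (via fail)
i=42 'b': node 2→3
i=43 'a': node 3→4
i=44 'a': node 4→2 (via fail)
i=45 'b': node 2→3
i=46 'a': node 3→4
i=47 'c': node 4→5
i=48 'c': node 5→6  emit P0@[43:48]
i=49 'b': node 6→0 (via fail)
i=50 'a': node 0→1
i=51 'a': node 1→2
i=52 'b': node 2→3
i=53 'a': node 3→4
i=54 'c': node 4→5
i=55 'c': node 5→6  emit P0@[50:55]
i=56 'a': node 6→1 (via fail)
i=57 'a': node 1→2
i=58 'b': node 2→3

Matches: [[4,1],[10,0],[14,1],[20,0],[27,0],[35,0],[48,0],[55,0]]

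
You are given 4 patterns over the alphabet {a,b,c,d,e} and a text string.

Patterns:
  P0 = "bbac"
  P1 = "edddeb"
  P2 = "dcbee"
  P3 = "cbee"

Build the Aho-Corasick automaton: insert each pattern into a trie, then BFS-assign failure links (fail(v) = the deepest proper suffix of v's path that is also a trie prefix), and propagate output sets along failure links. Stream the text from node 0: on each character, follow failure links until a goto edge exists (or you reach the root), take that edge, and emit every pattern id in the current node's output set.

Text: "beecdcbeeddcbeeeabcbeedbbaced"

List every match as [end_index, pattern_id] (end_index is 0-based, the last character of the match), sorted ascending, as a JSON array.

Build:
Trie nodes:
  n0 'ε': b→1 c→16 d→11 e→5
  n1 'b': b→2
  n2 'bb': a→3
  n3 'bba': c→4
  n4 'bbac': ·  ←P0
  n5 'e': d→6
  n6 'ed': d→7
  n7 'edd': d→8
  n8 'eddd': e→9
  n9 'eddde': b→10
  n10 'edddeb': ·  ←P1
  n11 'd': c→12
  n12 'dc': b→13
  n13 'dcb': e→14
  n14 'dcbe': e→15
  n15 'dcbee': ·  ←P2
  n16 'c': b→17
  n17 'cb': e→18
  n18 'cbe': e→19
  n19 'cbee': ·  ←P3

BFS fail/out derivation:
  n1('b'): parent n0 fail=0; on 'b' 0 → fail=0;  out ∅∪∅=∅
  n5('e'): parent n0 fail=0; on 'e' 0 → fail=0;  out ∅∪∅=∅
  n11('d'): parent n0 fail=0; on 'd' 0 → fail=0;  out ∅∪∅=∅
  n16('c'): parent n0 fail=0; on 'c' 0 → fail=0;  out ∅∪∅=∅
  n2('bb'): parent n1 fail=0; on 'b' 0 → fail=1;  out ∅∪∅=∅
  n6('ed'): parent n5 fail=0; on 'd' 0 → fail=11;  out ∅∪∅=∅
  n12('dc'): parent n11 fail=0; on 'c' 0 → fail=16;  out ∅∪∅=∅
  n17('cb'): parent n16 fail=0; on 'b' 0 → fail=1;  out ∅∪∅=∅
  n3('bba'): parent n2 fail=1; on 'a' 1→0 → fail=0;  out ∅∪∅=∅
  n7('edd'): parent n6 fail=11; on 'd' 11→0 → fail=11;  out ∅∪∅=∅
  n13('dcb'): parent n12 fail=16; on 'b' 16 → fail=17;  out ∅∪∅=∅
  n18('cbe'): parent n17 fail=1; on 'e' 1→0 → fail=5;  out ∅∪∅=∅
  n4('bbac'): parent n3 fail=0; on 'c' 0 → fail=16;  out {0}∪∅={0}
  n8('eddd'): parent n7 fail=11; on 'd' 11→0 → fail=11;  out ∅∪∅=∅
  n14('dcbe'): parent n13 fail=17; on 'e' 17 → fail=18;  out ∅∪∅=∅
  n19('cbee'): parent n18 fail=5; on 'e' 5→0 → fail=5;  out {3}∪∅={3}
  n9('eddde'): parent n8 fail=11; on 'e' 11→0 → fail=5;  out ∅∪∅=∅
  n15('dcbee'): parent n14 fail=18; on 'e' 18 → fail=19;  out {2}∪{3}={2,3}
  n10('edddeb'): parent n9 fail=5; on 'b' 5→0 → fail=1;  out {1}∪∅={1}

Run:
pos 0 'b': at 1
pos 1 'e': at 5 (via fail)
pos 2 'e': at 5 (via fail)
pos 3 'c': at 16 (via fail)
pos 4 'd': at 11 (via fail)
pos 5 'c': at 12
pos 6 'b': at 13
pos 7 'e': at 14
pos 8 'e': at 15  → match P2@[4:8],P3@[5:8]
pos 9 'd': at 6 (via fail)
pos 10 'd': at 7
pos 11 'c': at 12 (via fail)
pos 12 'b': at 13
pos 13 'e': at 14
pos 14 'e': at 15  → match P2@[10:14],P3@[11:14]
pos 15 'e': at 5 (via fail)
pos 16 'a': at 0 (via fail)
pos 17 'b': at 1
pos 18 'c': at 16 (via fail)
pos 19 'b': at 17
pos 20 'e': at 18
pos 21 'e': at 19  → match P3@[18:21]
pos 22 'd': at 6 (via fail)
pos 23 'b': at 1 (via fail)
pos 24 'b': at 2
pos 25 'a': at 3
pos 26 'c': at 4  → match P0@[23:26]
pos 27 'e': at 5 (via fail)
pos 28 'd': at 6

All matches (sorted): [[8,2],[8,3],[14,2],[14,3],[21,3],[26,0]]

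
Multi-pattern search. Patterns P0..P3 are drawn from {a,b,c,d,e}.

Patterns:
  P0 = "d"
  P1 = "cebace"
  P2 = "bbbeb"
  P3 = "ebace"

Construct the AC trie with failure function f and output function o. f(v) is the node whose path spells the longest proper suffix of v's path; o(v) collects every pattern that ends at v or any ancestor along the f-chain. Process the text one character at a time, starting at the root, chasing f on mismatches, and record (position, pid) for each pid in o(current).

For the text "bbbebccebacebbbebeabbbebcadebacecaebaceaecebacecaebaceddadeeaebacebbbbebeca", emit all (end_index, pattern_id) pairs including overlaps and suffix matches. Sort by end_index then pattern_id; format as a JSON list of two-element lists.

Build:
Trie nodes:
  0='ε' goto b→8 c→2 d→1 e→13
  1='d' goto ·  ←P0
  2='c' goto e→3
  3='ce' goto b→4
  4='ceb' goto a→5
  5='ceba' goto c→6
  6='cebac' goto e→7
  7='cebace' goto ·  ←P1
  8='b' goto b→9
  9='bb' goto b→10
  10='bbb' goto e→11
  11='bbbe' goto b→12
  12='bbbeb' goto ·  ←P2
  13='e' goto b→14
  14='eb' goto a→15
  15='eba' goto c→16
  16='ebac' goto e→17
  17='ebace' goto ·  ←P3

BFS fail/out derivation:
  n1('d'): parent n0 fail=0; on 'd' 0 → fail=0;  out {0}∪∅={0}
  n2('c'): parent n0 fail=0; on 'c' 0 → fail=0;  out ∅∪∅=∅
  n8('b'): parent n0 fail=0; on 'b' 0 → fail=0;  out ∅∪∅=∅
  n13('e'): parent n0 fail=0; on 'e' 0 → fail=0;  out ∅∪∅=∅
  n3('ce'): parent n2 fail=0; on 'e' 0 → fail=13;  out ∅∪∅=∅
  n9('bb'): parent n8 fail=0; on 'b' 0 → fail=8;  out ∅∪∅=∅
  n14('eb'): parent n13 fail=0; on 'b' 0 → fail=8;  out ∅∪∅=∅
  n4('ceb'): parent n3 fail=13; on 'b' 13 → fail=14;  out ∅∪∅=∅
  n10('bbb'): parent n9 fail=8; on 'b' 8 → fail=9;  out ∅∪∅=∅
  n15('eba'): parent n14 fail=8; on 'a' 8→0 → fail=0;  out ∅∪∅=∅
  n5('ceba'): parent n4 fail=14; on 'a' 14 → fail=15;  out ∅∪∅=∅
  n11('bbbe'): parent n10 fail=9; on 'e' 9→8→0 → fail=13;  out ∅∪∅=∅
  n16('ebac'): parent n15 fail=0; on 'c' 0 → fail=2;  out ∅∪∅=∅
  n6('cebac'): parent n5 fail=15; on 'c' 15 → fail=16;  out ∅∪∅=∅
  n12('bbbeb'): parent n11 fail=13; on 'b' 13 → fail=14;  out {2}∪∅={2}
  n17('ebace'): parent n16 fail=2; on 'e' 2 → fail=3;  out {3}∪∅={3}
  n7('cebace'): parent n6 fail=16; on 'e' 16 → fail=17;  out {1}∪{3}={1,3}

Text stream:
i=0 'b': node 0→8
i=1 'b': node 8→9
i=2 'b': node 9→10
i=3 'e': node 10→11
i=4 'b': node 11→12  emit P2@[0:4]
i=5 'c': node 12→2 (fail-walked)
i=6 'c': node 2→2 (fail-walked)
i=7 'e': node 2→3
i=8 'b': node 3→4
i=9 'a': node 4→5
i=10 'c': node 5→6
i=11 'e': node 6→7  emit P1@[6:11],P3@[7:11]
i=12 'b': node 7→4 (fail-walked)
i=13 'b': node 4→9 (fail-walked)
i=14 'b': node 9→10
i=15 'e': node 10→11
i=16 'b': node 11→12  emit P2@[12:16]
i=17 'e': node 12→13 (fail-walked)
i=18 'a': node 13→0 (fail-walked)
i=19 'b': node 0→8
i=20 'b': node 8→9
i=21 'b': node 9→10
i=22 'e': node 10→11
i=23 'b': node 11→12  emit P2@[19:23]
i=24 'c': node 12→2 (fail-walked)
i=25 'a': node 2→0 (fail-walked)
i=26 'd': node 0→1  emit P0@[26:26]
i=27 'e': node 1→13 (fail-walked)
i=28 'b': node 13→14
i=29 'a': node 14→15
i=30 'c': node 15→16
i=31 'e': node 16→17  emit P3@[27:31]
i=32 'c': node 17→2 (fail-walked)
i=33 'a': node 2→0 (fail-walked)
i=34 'e': node 0→13
i=35 'b': node 13→14
i=36 'a': node 14→15
i=37 'c': node 15→16
i=38 'e': node 16→17  emit P3@[34:38]
i=39 'a': node 17→0 (fail-walked)
i=40 'e': node 0→13
i=41 'c': node 13→2 (fail-walked)
i=42 'e': node 2→3
i=43 'b': node 3→4
i=44 'a': node 4→5
i=45 'c': node 5→6
i=46 'e': node 6→7  emit P1@[41:46],P3@[42:46]
i=47 'c': node 7→2 (fail-walked)
i=48 'a': node 2→0 (fail-walked)
i=49 'e': node 0→13
i=50 'b': node 13→14
i=51 'a': node 14→15
i=52 'c': node 15→16
i=53 'e': node 16→17  emit P3@[49:53]
i=54 'd': node 17→1 (fail-walked)  emit P0@[54:54]
i=55 'd': node 1→1 (fail-walked)  emit P0@[55:55]
i=56 'a': node 1→0 (fail-walked)
i=57 'd': node 0→1  emit P0@[57:57]
i=58 'e': node 1→13 (fail-walked)
i=59 'e': node 13→13 (fail-walked)
i=60 'a': node 13→0 (fail-walked)
i=61 'e': node 0→13
i=62 'b': node 13→14
i=63 'a': node 14→15
i=64 'c': node 15→16
i=65 'e': node 16→17  emit P3@[61:65]
i=66 'b': node 17→4 (fail-walked)
i=67 'b': node 4→9 (fail-walked)
i=68 'b': node 9→10
i=69 'b': node 10→10 (fail-walked)
i=70 'e': node 10→11
i=71 'b': node 11→12  emit P2@[67:71]
i=72 'e': node 12→13 (fail-walked)
i=73 'c': node 13→2 (fail-walked)
i=74 'a': node 2→0 (fail-walked)

Result: [[4,2],[11,1],[11,3],[16,2],[23,2],[26,0],[31,3],[38,3],[46,1],[46,3],[53,3],[54,0],[55,0],[57,0],[65,3],[71,2]]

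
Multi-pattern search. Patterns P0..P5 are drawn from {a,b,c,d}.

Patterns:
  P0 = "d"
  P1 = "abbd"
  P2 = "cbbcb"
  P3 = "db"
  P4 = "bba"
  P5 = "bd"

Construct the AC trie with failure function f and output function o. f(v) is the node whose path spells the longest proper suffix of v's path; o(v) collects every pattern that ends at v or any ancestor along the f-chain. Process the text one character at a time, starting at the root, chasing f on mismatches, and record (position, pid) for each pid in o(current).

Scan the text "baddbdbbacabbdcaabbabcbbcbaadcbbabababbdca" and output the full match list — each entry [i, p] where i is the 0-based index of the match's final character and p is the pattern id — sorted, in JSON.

Build:
Trie nodes:
  n0 'ε': a→2 b→12 c→6 d→1
  n1 'd': b→11  [P0 ends]
  n2 'a': b→3
  n3 'ab': b→4
  n4 'abb': d→5
  n5 'abbd': ·  [P1 ends]
  n6 'c': b→7
  n7 'cb': b→8
  n8 'cbb': c→9
  n9 'cbbc': b→10
  n10 'cbbcb': ·  [P2 ends]
  n11 'db': ·  [P3 ends]
  n12 'b': b→13 d→15
  n13 'bb': a→14
  n14 'bba': ·  [P4 ends]
  n15 'bd': ·  [P5 ends]

BFS fail/out derivation:
  n1('d'): parent n0 fail=0; on 'd' 0 → fail=0;  out {0}∪∅={0}
  n2('a'): parent n0 fail=0; on 'a' 0 → fail=0;  out ∅∪∅=∅
  n6('c'): parent n0 fail=0; on 'c' 0 → fail=0;  out ∅∪∅=∅
  n12('b'): parent n0 fail=0; on 'b' 0 → fail=0;  out ∅∪∅=∅
  n3('ab'): parent n2 fail=0; on 'b' 0 → fail=12;  out ∅∪∅=∅
  n7('cb'): parent n6 fail=0; on 'b' 0 → fail=12;  out ∅∪∅=∅
  n11('db'): parent n1 fail=0; on 'b' 0 → fail=12;  out {3}∪∅={3}
  n13('bb'): parent n12 fail=0; on 'b' 0 → fail=12;  out ∅∪∅=∅
  n15('bd'): parent n12 fail=0; on 'd' 0 → fail=1;  out {5}∪{0}={0,5}
  n4('abb'): parent n3 fail=12; on 'b' 12 → fail=13;  out ∅∪∅=∅
  n8('cbb'): parent n7 fail=12; on 'b' 12 → fail=13;  out ∅∪∅=∅
  n14('bba'): parent n13 fail=12; on 'a' 12→0 → fail=2;  out {4}∪∅={4}
  n5('abbd'): parent n4 fail=13; on 'd' 13→12 → fail=15;  out {1}∪{0,5}={0,1,5}
  n9('cbbc'): parent n8 fail=13; on 'c' 13→12→0 → fail=6;  out ∅∪∅=∅
  n10('cbbcb'): parent n9 fail=6; on 'b' 6 → fail=7;  out {2}∪∅={2}

Run:
i=0 'b': node 0→12
i=1 'a': node 12→2 (via fail)
i=2 'd': node 2→1 (via fail)  → match P0@[2:2]
i=3 'd': node 1→1 (via fail)  → match P0@[3:3]
i=4 'b': node 1→11  → match P3@[3:4]
i=5 'd': node 11→15 (via fail)  → match P0@[5:5],P5@[4:5]
i=6 'b': node 15→11 (via fail)  → match P3@[5:6]
i=7 'b': node 11→13 (via fail)
i=8 'a': node 13→14  → match P4@[6:8]
i=9 'c': node 14→6 (via fail)
i=10 'a': node 6→2 (via fail)
i=11 'b': node 2→3
i=12 'b': node 3→4
i=13 'd': node 4→5  → match P0@[13:13],P1@[10:13],P5@[12:13]
i=14 'c': node 5→6 (via fail)
i=15 'a': node 6→2 (via fail)
i=16 'a': node 2→2 (via fail)
i=17 'b': node 2→3
i=18 'b': node 3→4
i=19 'a': node 4→14 (via fail)  → match P4@[17:19]
i=20 'b': node 14→3 (via fail)
i=21 'c': node 3→6 (via fail)
i=22 'b': node 6→7
i=23 'b': node 7→8
i=24 'c': node 8→9
i=25 'b': node 9→10  → match P2@[21:25]
i=26 'a': node 10→2 (via fail)
i=27 'a': node 2→2 (via fail)
i=28 'd': node 2→1 (via fail)  → match P0@[28:28]
i=29 'c': node 1→6 (via fail)
i=30 'b': node 6→7
i=31 'b': node 7→8
i=32 'a': node 8→14 (via fail)  → match P4@[30:32]
i=33 'b': node 14→3 (via fail)
i=34 'a': node 3→2 (via fail)
i=35 'b': node 2→3
i=36 'a': node 3→2 (via fail)
i=37 'b': node 2→3
i=38 'b': node 3→4
i=39 'd': node 4→5  → match P0@[39:39],P1@[36:39],P5@[38:39]
i=40 'c': node 5→6 (via fail)
i=41 'a': node 6→2 (via fail)

Result: [[2,0],[3,0],[4,3],[5,0],[5,5],[6,3],[8,4],[13,0],[13,1],[13,5],[19,4],[25,2],[28,0],[32,4],[39,0],[39,1],[39,5]]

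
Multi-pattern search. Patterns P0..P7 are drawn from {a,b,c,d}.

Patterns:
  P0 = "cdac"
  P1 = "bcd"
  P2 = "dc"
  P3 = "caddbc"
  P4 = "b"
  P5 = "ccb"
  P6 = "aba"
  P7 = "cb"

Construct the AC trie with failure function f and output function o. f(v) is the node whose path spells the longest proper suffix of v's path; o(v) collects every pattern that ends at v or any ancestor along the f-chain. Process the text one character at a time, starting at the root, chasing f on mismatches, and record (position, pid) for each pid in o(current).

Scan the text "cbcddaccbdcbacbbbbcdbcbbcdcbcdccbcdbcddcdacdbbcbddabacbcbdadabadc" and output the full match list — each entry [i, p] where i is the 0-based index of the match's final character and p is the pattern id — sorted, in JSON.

Build automaton:
Trie nodes:
  0='ε' goto a→17 b→5 c→1 d→8
  1='c' goto a→10 b→20 c→15 d→2
  2='cd' goto a→3
  3='cda' goto c→4
  4='cdac' goto ·  ←P0
  5='b' goto c→6  ←P4
  6='bc' goto d→7
  7='bcd' goto ·  ←P1
  8='d' goto c→9
  9='dc' goto ·  ←P2
  10='ca' goto d→11
  11='cad' goto d→12
  12='cadd' goto b→13
  13='caddb' goto c→14
  14='caddbc' goto ·  ←P3
  15='cc' goto b→16
  16='ccb' goto ·  ←P5
  17='a' goto b→18
  18='ab' goto a→19
  19='aba' goto ·  ←P6
  20='cb' goto ·  ←P7

Failure links (BFS by depth):
  fail(1) 'c': from fail(0)=0 chase 'c': 0 ⇒ 0;  out=∅∪out(0)=∅
  fail(5) 'b': from fail(0)=0 chase 'b': 0 ⇒ 0;  out={4}∪out(0)={4}
  fail(8) 'd': from fail(0)=0 chase 'd': 0 ⇒ 0;  out=∅∪out(0)=∅
  fail(17) 'a': from fail(0)=0 chase 'a': 0 ⇒ 0;  out=∅∪out(0)=∅
  fail(2) 'cd': from fail(1)=0 chase 'd': 0 ⇒ 8;  out=∅∪out(8)=∅
  fail(6) 'bc': from fail(5)=0 chase 'c': 0 ⇒ 1;  out=∅∪out(1)=∅
  fail(9) 'dc': from fail(8)=0 chase 'c': 0 ⇒ 1;  out={2}∪out(1)={2}
  fail(10) 'ca': from fail(1)=0 chase 'a': 0 ⇒ 17;  out=∅∪out(17)=∅
  fail(15) 'cc': from fail(1)=0 chase 'c': 0 ⇒ 1;  out=∅∪out(1)=∅
  fail(18) 'ab': from fail(17)=0 chase 'b': 0 ⇒ 5;  out=∅∪out(5)={4}
  fail(20) 'cb': from fail(1)=0 chase 'b': 0 ⇒ 5;  out={7}∪out(5)={4,7}
  fail(3) 'cda': from fail(2)=8 chase 'a': 8→0 ⇒ 17;  out=∅∪out(17)=∅
  fail(7) 'bcd': from fail(6)=1 chase 'd': 1 ⇒ 2;  out={1}∪out(2)={1}
  fail(11) 'cad': from fail(10)=17 chase 'd': 17→0 ⇒ 8;  out=∅∪out(8)=∅
  fail(16) 'ccb': from fail(15)=1 chase 'b': 1 ⇒ 20;  out={5}∪out(20)={4,5,7}
  fail(19) 'aba': from fail(18)=5 chase 'a': 5→0 ⇒ 17;  out={6}∪out(17)={6}
  fail(4) 'cdac': from fail(3)=17 chase 'c': 17→0 ⇒ 1;  out={0}∪out(1)={0}
  fail(12) 'cadd': from fail(11)=8 chase 'd': 8→0 ⇒ 8;  out=∅∪out(8)=∅
  fail(13) 'caddb': from fail(12)=8 chase 'b': 8→0 ⇒ 5;  out=∅∪out(5)={4}
  fail(14) 'caddbc': from fail(13)=5 chase 'c': 5 ⇒ 6;  out={3}∪out(6)={3}

Scan:
i=0 'c': node 0→1
i=1 'b': node 1→20  → match P4@[1:1],P7@[0:1]
i=2 'c': node 20→6 (via fail)
i=3 'd': node 6→7  → match P1@[1:3]
i=4 'd': node 7→8 (via fail)
i=5 'a': node 8→17 (via fail)
i=6 'c': node 17→1 (via fail)
i=7 'c': node 1→15
i=8 'b': node 15→16  → match P4@[8:8],P5@[6:8],P7@[7:8]
i=9 'd': node 16→8 (via fail)
i=10 'c': node 8→9  → match P2@[9:10]
i=11 'b': node 9→20 (via fail)  → match P4@[11:11],P7@[10:11]
i=12 'a': node 20→17 (via fail)
i=13 'c': node 17→1 (via fail)
i=14 'b': node 1→20  → match P4@[14:14],P7@[13:14]
i=15 'b': node 20→5 (via fail)  → match P4@[15:15]
i=16 'b': node 5→5 (via fail)  → match P4@[16:16]
i=17 'b': node 5→5 (via fail)  → match P4@[17:17]
i=18 'c': node 5→6
i=19 'd': node 6→7  → match P1@[17:19]
i=20 'b': node 7→5 (via fail)  → match P4@[20:20]
i=21 'c': node 5→6
i=22 'b': node 6→20 (via fail)  → match P4@[22:22],P7@[21:22]
i=23 'b': node 20→5 (via fail)  → match P4@[23:23]
i=24 'c': node 5→6
i=25 'd': node 6→7  → match P1@[23:25]
i=26 'c': node 7→9 (via fail)  → match P2@[25:26]
i=27 'b': node 9→20 (via fail)  → match P4@[27:27],P7@[26:27]
i=28 'c': node 20→6 (via fail)
i=29 'd': node 6→7  → match P1@[27:29]
i=30 'c': node 7→9 (via fail)  → match P2@[29:30]
i=31 'c': node 9→15 (via fail)
i=32 'b': node 15→16  → match P4@[32:32],P5@[30:32],P7@[31:32]
i=33 'c': node 16→6 (via fail)
i=34 'd': node 6→7  → match P1@[32:34]
i=35 'b': node 7→5 (via fail)  → match P4@[35:35]
i=36 'c': node 5→6
i=37 'd': node 6→7  → match P1@[35:37]
i=38 'd': node 7→8 (via fail)
i=39 'c': node 8→9  → match P2@[38:39]
i=40 'd': node 9→2 (via fail)
i=41 'a': node 2→3
i=42 'c': node 3→4  → match P0@[39:42]
i=43 'd': node 4→2 (via fail)
i=44 'b': node 2→5 (via fail)  → match P4@[44:44]
i=45 'b': node 5→5 (via fail)  → match P4@[45:45]
i=46 'c': node 5→6
i=47 'b': node 6→20 (via fail)  → match P4@[47:47],P7@[46:47]
i=48 'd': node 20→8 (via fail)
i=49 'd': node 8→8 (via fail)
i=50 'a': node 8→17 (via fail)
i=51 'b': node 17→18  → match P4@[51:51]
i=52 'a': node 18→19  → match P6@[50:52]
i=53 'c': node 19→1 (via fail)
i=54 'b': node 1→20  → match P4@[54:54],P7@[53:54]
i=55 'c': node 20→6 (via fail)
i=56 'b': node 6→20 (via fail)  → match P4@[56:56],P7@[55:56]
i=57 'd': node 20→8 (via fail)
i=58 'a': node 8→17 (via fail)
i=59 'd': node 17→8 (via fail)
i=60 'a': node 8→17 (via fail)
i=61 'b': node 17→18  → match P4@[61:61]
i=62 'a': node 18→19  → match P6@[60:62]
i=63 'd': node 19→8 (via fail)
i=64 'c': node 8→9  → match P2@[63:64]

All matches (sorted): [[1,4],[1,7],[3,1],[8,4],[8,5],[8,7],[10,2],[11,4],[11,7],[14,4],[14,7],[15,4],[16,4],[17,4],[19,1],[20,4],[22,4],[22,7],[23,4],[25,1],[26,2],[27,4],[27,7],[29,1],[30,2],[32,4],[32,5],[32,7],[34,1],[35,4],[37,1],[39,2],[42,0],[44,4],[45,4],[47,4],[47,7],[51,4],[52,6],[54,4],[54,7],[56,4],[56,7],[61,4],[62,6],[64,2]]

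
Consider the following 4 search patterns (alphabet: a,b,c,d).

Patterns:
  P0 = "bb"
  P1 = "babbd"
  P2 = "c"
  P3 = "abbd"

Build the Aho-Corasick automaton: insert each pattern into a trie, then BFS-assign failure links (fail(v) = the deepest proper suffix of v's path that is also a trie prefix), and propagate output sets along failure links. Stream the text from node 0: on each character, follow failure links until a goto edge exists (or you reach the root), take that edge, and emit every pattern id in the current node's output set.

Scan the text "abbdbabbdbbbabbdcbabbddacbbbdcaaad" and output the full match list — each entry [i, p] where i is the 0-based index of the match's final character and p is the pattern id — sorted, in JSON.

Construct AC machine:
Trie (insert patterns):
  n0 'ε': a→8 b→1 c→7
  n1 'b': a→3 b→2
  n2 'bb': ·  [P0 ends]
  n3 'ba': b→4
  n4 'bab': b→5
  n5 'babb': d→6
  n6 'babbd': ·  [P1 ends]
  n7 'c': ·  [P2 ends]
  n8 'a': b→9
  n9 'ab': b→10
  n10 'abb': d→11
  n11 'abbd': ·  [P3 ends]

Failure links (BFS by depth):
  n1('b'): parent n0 fail=0; on 'b' 0 → fail=0;  out ∅∪∅=∅
  n7('c'): parent n0 fail=0; on 'c' 0 → fail=0;  out {2}∪∅={2}
  n8('a'): parent n0 fail=0; on 'a' 0 → fail=0;  out ∅∪∅=∅
  n2('bb'): parent n1 fail=0; on 'b' 0 → fail=1;  out {0}∪∅={0}
  n3('ba'): parent n1 fail=0; on 'a' 0 → fail=8;  out ∅∪∅=∅
  n9('ab'): parent n8 fail=0; on 'b' 0 → fail=1;  out ∅∪∅=∅
  n4('bab'): parent n3 fail=8; on 'b' 8 → fail=9;  out ∅∪∅=∅
  n10('abb'): parent n9 fail=1; on 'b' 1 → fail=2;  out ∅∪{0}={0}
  n5('babb'): parent n4 fail=9; on 'b' 9 → fail=10;  out ∅∪{0}={0}
  n11('abbd'): parent n10 fail=2; on 'd' 2→1→0 → fail=0;  out {3}∪∅={3}
  n6('babbd'): parent n5 fail=10; on 'd' 10 → fail=11;  out {1}∪{3}={1,3}

Text stream:
i=0 'a': node 0→8
i=1 'b': node 8→9
i=2 'b': node 9→10  → match P0@[1:2]
i=3 'd': node 10→11  → match P3@[0:3]
i=4 'b': node 11→1 (fail-walked)
i=5 'a': node 1→3
i=6 'b': node 3→4
i=7 'b': node 4→5  → match P0@[6:7]
i=8 'd': node 5→6  → match P1@[4:8],P3@[5:8]
i=9 'b': node 6→1 (fail-walked)
i=10 'b': node 1→2  → match P0@[9:10]
i=11 'b': node 2→2 (fail-walked)  → match P0@[10:11]
i=12 'a': node 2→3 (fail-walked)
i=13 'b': node 3→4
i=14 'b': node 4→5  → match P0@[13:14]
i=15 'd': node 5→6  → match P1@[11:15],P3@[12:15]
i=16 'c': node 6→7 (fail-walked)  → match P2@[16:16]
i=17 'b': node 7→1 (fail-walked)
i=18 'a': node 1→3
i=19 'b': node 3→4
i=20 'b': node 4→5  → match P0@[19:20]
i=21 'd': node 5→6  → match P1@[17:21],P3@[18:21]
i=22 'd': node 6→0 (fail-walked)
i=23 'a': node 0→8
i=24 'c': node 8→7 (fail-walked)  → match P2@[24:24]
i=25 'b': node 7→1 (fail-walked)
i=26 'b': node 1→2  → match P0@[25:26]
i=27 'b': node 2→2 (fail-walked)  → match P0@[26:27]
i=28 'd': node 2→0 (fail-walked)
i=29 'c': node 0→7  → match P2@[29:29]
i=30 'a': node 7→8 (fail-walked)
i=31 'a': node 8→8 (fail-walked)
i=32 'a': node 8→8 (fail-walked)
i=33 'd': node 8→0 (fail-walked)

Matches: [[2,0],[3,3],[7,0],[8,1],[8,3],[10,0],[11,0],[14,0],[15,1],[15,3],[16,2],[20,0],[21,1],[21,3],[24,2],[26,0],[27,0],[29,2]]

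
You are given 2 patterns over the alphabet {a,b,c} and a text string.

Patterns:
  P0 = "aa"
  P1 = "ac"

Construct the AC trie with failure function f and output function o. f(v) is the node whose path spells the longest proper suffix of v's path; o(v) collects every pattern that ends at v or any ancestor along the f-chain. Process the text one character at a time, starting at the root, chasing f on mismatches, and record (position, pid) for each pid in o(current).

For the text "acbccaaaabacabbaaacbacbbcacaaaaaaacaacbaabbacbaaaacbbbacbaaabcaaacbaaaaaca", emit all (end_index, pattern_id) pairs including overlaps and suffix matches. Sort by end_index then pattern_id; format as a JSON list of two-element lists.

Construct AC machine:
Trie nodes:
  n0 'ε': a→1
  n1 'a': a→2 c→3
  n2 'aa': ·  [P0 ends]
  n3 'ac': ·  [P1 ends]

BFS fail/out derivation:
  n1('a'): parent n0 fail=0; on 'a' 0 → fail=0;  out ∅∪∅=∅
  n2('aa'): parent n1 fail=0; on 'a' 0 → fail=1;  out {0}∪∅={0}
  n3('ac'): parent n1 fail=0; on 'c' 0 → fail=0;  out {1}∪∅={1}

Run:
pos 0 'a': at 1
pos 1 'c': at 3  emit P1@[0:1]
pos 2 'b': at 0 (via fail)
pos 3 'c': at 0
pos 4 'c': at 0
pos 5 'a': at 1
pos 6 'a': at 2  emit P0@[5:6]
pos 7 'a': at 2 (via fail)  emit P0@[6:7]
pos 8 'a': at 2 (via fail)  emit P0@[7:8]
pos 9 'b': at 0 (via fail)
pos 10 'a': at 1
pos 11 'c': at 3  emit P1@[10:11]
pos 12 'a': at 1 (via fail)
pos 13 'b': at 0 (via fail)
pos 14 'b': at 0
pos 15 'a': at 1
pos 16 'a': at 2  emit P0@[15:16]
pos 17 'a': at 2 (via fail)  emit P0@[16:17]
pos 18 'c': at 3 (via fail)  emit P1@[17:18]
pos 19 'b': at 0 (via fail)
pos 20 'a': at 1
pos 21 'c': at 3  emit P1@[20:21]
pos 22 'b': at 0 (via fail)
pos 23 'b': at 0
pos 24 'c': at 0
pos 25 'a': at 1
pos 26 'c': at 3  emit P1@[25:26]
pos 27 'a': at 1 (via fail)
pos 28 'a': at 2  emit P0@[27:28]
pos 29 'a': at 2 (via fail)  emit P0@[28:29]
pos 30 'a': at 2 (via fail)  emit P0@[29:30]
pos 31 'a': at 2 (via fail)  emit P0@[30:31]
pos 32 'a': at 2 (via fail)  emit P0@[31:32]
pos 33 'a': at 2 (via fail)  emit P0@[32:33]
pos 34 'c': at 3 (via fail)  emit P1@[33:34]
pos 35 'a': at 1 (via fail)
pos 36 'a': at 2  emit P0@[35:36]
pos 37 'c': at 3 (via fail)  emit P1@[36:37]
pos 38 'b': at 0 (via fail)
pos 39 'a': at 1
pos 40 'a': at 2  emit P0@[39:40]
pos 41 'b': at 0 (via fail)
pos 42 'b': at 0
pos 43 'a': at 1
pos 44 'c': at 3  emit P1@[43:44]
pos 45 'b': at 0 (via fail)
pos 46 'a': at 1
pos 47 'a': at 2  emit P0@[46:47]
pos 48 'a': at 2 (via fail)  emit P0@[47:48]
pos 49 'a': at 2 (via fail)  emit P0@[48:49]
pos 50 'c': at 3 (via fail)  emit P1@[49:50]
pos 51 'b': at 0 (via fail)
pos 52 'b': at 0
pos 53 'b': at 0
pos 54 'a': at 1
pos 55 'c': at 3  emit P1@[54:55]
pos 56 'b': at 0 (via fail)
pos 57 'a': at 1
pos 58 'a': at 2  emit P0@[57:58]
pos 59 'a': at 2 (via fail)  emit P0@[58:59]
pos 60 'b': at 0 (via fail)
pos 61 'c': at 0
pos 62 'a': at 1
pos 63 'a': at 2  emit P0@[62:63]
pos 64 'a': at 2 (via fail)  emit P0@[63:64]
pos 65 'c': at 3 (via fail)  emit P1@[64:65]
pos 66 'b': at 0 (via fail)
pos 67 'a': at 1
pos 68 'a': at 2  emit P0@[67:68]
pos 69 'a': at 2 (via fail)  emit P0@[68:69]
pos 70 'a': at 2 (via fail)  emit P0@[69:70]
pos 71 'a': at 2 (via fail)  emit P0@[70:71]
pos 72 'c': at 3 (via fail)  emit P1@[71:72]
pos 73 'a': at 1 (via fail)

All matches (sorted): [[1,1],[6,0],[7,0],[8,0],[11,1],[16,0],[17,0],[18,1],[21,1],[26,1],[28,0],[29,0],[30,0],[31,0],[32,0],[33,0],[34,1],[36,0],[37,1],[40,0],[44,1],[47,0],[48,0],[49,0],[50,1],[55,1],[58,0],[59,0],[63,0],[64,0],[65,1],[68,0],[69,0],[70,0],[71,0],[72,1]]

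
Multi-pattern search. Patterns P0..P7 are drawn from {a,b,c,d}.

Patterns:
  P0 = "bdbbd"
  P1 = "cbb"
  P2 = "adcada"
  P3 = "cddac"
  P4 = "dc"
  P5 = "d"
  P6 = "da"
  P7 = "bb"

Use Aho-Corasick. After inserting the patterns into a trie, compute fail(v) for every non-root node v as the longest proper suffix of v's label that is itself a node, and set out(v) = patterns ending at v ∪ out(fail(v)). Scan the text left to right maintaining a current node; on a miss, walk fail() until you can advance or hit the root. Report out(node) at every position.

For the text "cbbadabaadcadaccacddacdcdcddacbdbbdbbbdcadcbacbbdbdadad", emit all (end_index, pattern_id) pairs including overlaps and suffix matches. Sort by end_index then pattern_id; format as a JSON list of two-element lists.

Build:
Trie (insert patterns):
  0='ε' goto a→9 b→1 c→6 d→19
  1='b' goto b→22 d→2
  2='bd' goto b→3
  3='bdb' goto b→4
  4='bdbb' goto d→5
  5='bdbbd' goto ·  [P0 ends]
  6='c' goto b→7 d→15
  7='cb' goto b→8
  8='cbb' goto ·  [P1 ends]
  9='a' goto d→10
  10='ad' goto c→11
  11='adc' goto a→12
  12='adca' goto d→13
  13='adcad' goto a→14
  14='adcada' goto ·  [P2 ends]
  15='cd' goto d→16
  16='cdd' goto a→17
  17='cdda' goto c→18
  18='cddac' goto ·  [P3 ends]
  19='d' goto a→21 c→20  [P5 ends]
  20='dc' goto ·  [P4 ends]
  21='da' goto ·  [P6 ends]
  22='bb' goto ·  [P7 ends]

Failure links (BFS by depth):
  n1('b'): parent n0 fail=0; on 'b' 0 → fail=0;  out ∅∪∅=∅
  n6('c'): parent n0 fail=0; on 'c' 0 → fail=0;  out ∅∪∅=∅
  n9('a'): parent n0 fail=0; on 'a' 0 → fail=0;  out ∅∪∅=∅
  n19('d'): parent n0 fail=0; on 'd' 0 → fail=0;  out {5}∪∅={5}
  n2('bd'): parent n1 fail=0; on 'd' 0 → fail=19;  out ∅∪{5}={5}
  n7('cb'): parent n6 fail=0; on 'b' 0 → fail=1;  out ∅∪∅=∅
  n10('ad'): parent n9 fail=0; on 'd' 0 → fail=19;  out ∅∪{5}={5}
  n15('cd'): parent n6 fail=0; on 'd' 0 → fail=19;  out ∅∪{5}={5}
  n20('dc'): parent n19 fail=0; on 'c' 0 → fail=6;  out {4}∪∅={4}
  n21('da'): parent n19 fail=0; on 'a' 0 → fail=9;  out {6}∪∅={6}
  n22('bb'): parent n1 fail=0; on 'b' 0 → fail=1;  out {7}∪∅={7}
  n3('bdb'): parent n2 fail=19; on 'b' 19→0 → fail=1;  out ∅∪∅=∅
  n8('cbb'): parent n7 fail=1; on 'b' 1 → fail=22;  out {1}∪{7}={1,7}
  n11('adc'): parent n10 fail=19; on 'c' 19 → fail=20;  out ∅∪{4}={4}
  n16('cdd'): parent n15 fail=19; on 'd' 19→0 → fail=19;  out ∅∪{5}={5}
  n4('bdbb'): parent n3 fail=1; on 'b' 1 → fail=22;  out ∅∪{7}={7}
  n12('adca'): parent n11 fail=20; on 'a' 20→6→0 → fail=9;  out ∅∪∅=∅
  n17('cdda'): parent n16 fail=19; on 'a' 19 → fail=21;  out ∅∪{6}={6}
  n5('bdbbd'): parent n4 fail=22; on 'd' 22→1 → fail=2;  out {0}∪{5}={0,5}
  n13('adcad'): parent n12 fail=9; on 'd' 9 → fail=10;  out ∅∪{5}={5}
  n18('cddac'): parent n17 fail=21; on 'c' 21→9→0 → fail=6;  out {3}∪∅={3}
  n14('adcada'): parent n13 fail=10; on 'a' 10→19 → fail=21;  out {2}∪{6}={2,6}

Scan:
pos 0 'c': at 6
pos 1 'b': at 7
pos 2 'b': at 8  → match P1@[0:2],P7@[1:2]
pos 3 'a': at 9 (via fail)
pos 4 'd': at 10  → match P5@[4:4]
pos 5 'a': at 21 (via fail)  → match P6@[4:5]
pos 6 'b': at 1 (via fail)
pos 7 'a': at 9 (via fail)
pos 8 'a': at 9 (via fail)
pos 9 'd': at 10  → match P5@[9:9]
pos 10 'c': at 11  → match P4@[9:10]
pos 11 'a': at 12
pos 12 'd': at 13  → match P5@[12:12]
pos 13 'a': at 14  → match P2@[8:13],P6@[12:13]
pos 14 'c': at 6 (via fail)
pos 15 'c': at 6 (via fail)
pos 16 'a': at 9 (via fail)
pos 17 'c': at 6 (via fail)
pos 18 'd': at 15  → match P5@[18:18]
pos 19 'd': at 16  → match P5@[19:19]
pos 20 'a': at 17  → match P6@[19:20]
pos 21 'c': at 18  → match P3@[17:21]
pos 22 'd': at 15 (via fail)  → match P5@[22:22]
pos 23 'c': at 20 (via fail)  → match P4@[22:23]
pos 24 'd': at 15 (via fail)  → match P5@[24:24]
pos 25 'c': at 20 (via fail)  → match P4@[24:25]
pos 26 'd': at 15 (via fail)  → match P5@[26:26]
pos 27 'd': at 16  → match P5@[27:27]
pos 28 'a': at 17  → match P6@[27:28]
pos 29 'c': at 18  → match P3@[25:29]
pos 30 'b': at 7 (via fail)
pos 31 'd': at 2 (via fail)  → match P5@[31:31]
pos 32 'b': at 3
pos 33 'b': at 4  → match P7@[32:33]
pos 34 'd': at 5  → match P0@[30:34],P5@[34:34]
pos 35 'b': at 3 (via fail)
pos 36 'b': at 4  → match P7@[35:36]
pos 37 'b': at 22 (via fail)  → match P7@[36:37]
pos 38 'd': at 2 (via fail)  → match P5@[38:38]
pos 39 'c': at 20 (via fail)  → match P4@[38:39]
pos 40 'a': at 9 (via fail)
pos 41 'd': at 10  → match P5@[41:41]
pos 42 'c': at 11  → match P4@[41:42]
pos 43 'b': at 7 (via fail)
pos 44 'a': at 9 (via fail)
pos 45 'c': at 6 (via fail)
pos 46 'b': at 7
pos 47 'b': at 8  → match P1@[45:47],P7@[46:47]
pos 48 'd': at 2 (via fail)  → match P5@[48:48]
pos 49 'b': at 3
pos 50 'd': at 2 (via fail)  → match P5@[50:50]
pos 51 'a': at 21 (via fail)  → match P6@[50:51]
pos 52 'd': at 10 (via fail)  → match P5@[52:52]
pos 53 'a': at 21 (via fail)  → match P6@[52:53]
pos 54 'd': at 10 (via fail)  → match P5@[54:54]

All matches (sorted): [[2,1],[2,7],[4,5],[5,6],[9,5],[10,4],[12,5],[13,2],[13,6],[18,5],[19,5],[20,6],[21,3],[22,5],[23,4],[24,5],[25,4],[26,5],[27,5],[28,6],[29,3],[31,5],[33,7],[34,0],[34,5],[36,7],[37,7],[38,5],[39,4],[41,5],[42,4],[47,1],[47,7],[48,5],[50,5],[51,6],[52,5],[53,6],[54,5]]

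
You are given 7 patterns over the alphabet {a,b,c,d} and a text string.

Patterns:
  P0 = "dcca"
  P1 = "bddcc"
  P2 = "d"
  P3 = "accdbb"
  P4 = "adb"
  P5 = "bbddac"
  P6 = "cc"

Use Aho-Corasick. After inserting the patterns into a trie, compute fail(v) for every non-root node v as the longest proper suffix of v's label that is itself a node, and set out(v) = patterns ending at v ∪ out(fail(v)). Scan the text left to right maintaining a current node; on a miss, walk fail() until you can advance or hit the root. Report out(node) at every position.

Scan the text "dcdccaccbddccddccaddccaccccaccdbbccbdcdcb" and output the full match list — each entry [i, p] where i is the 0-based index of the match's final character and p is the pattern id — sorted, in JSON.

Construct AC machine:
Trie nodes:
  n0 'ε': a→10 b→5 c→23 d→1
  n1 'd': c→2  [P2 ends]
  n2 'dc': c→3
  n3 'dcc': a→4
  n4 'dcca': ·  [P0 ends]
  n5 'b': b→18 d→6
  n6 'bd': d→7
  n7 'bdd': c→8
  n8 'bddc': c→9
  n9 'bddcc': ·  [P1 ends]
  n10 'a': c→11 d→16
  n11 'ac': c→12
  n12 'acc': d→13
  n13 'accd': b→14
  n14 'accdb': b→15
  n15 'accdbb': ·  [P3 ends]
  n16 'ad': b→17
  n17 'adb': ·  [P4 ends]
  n18 'bb': d→19
  n19 'bbd': d→20
  n20 'bbdd': a→21
  n21 'bbdda': c→22
  n22 'bbddac': ·  [P5 ends]
  n23 'c': c→24
  n24 'cc': ·  [P6 ends]

BFS fail/out derivation:
  n1('d'): parent n0 fail=0; on 'd' 0 → fail=0;  out {2}∪∅={2}
  n5('b'): parent n0 fail=0; on 'b' 0 → fail=0;  out ∅∪∅=∅
  n10('a'): parent n0 fail=0; on 'a' 0 → fail=0;  out ∅∪∅=∅
  n23('c'): parent n0 fail=0; on 'c' 0 → fail=0;  out ∅∪∅=∅
  n2('dc'): parent n1 fail=0; on 'c' 0 → fail=23;  out ∅∪∅=∅
  n6('bd'): parent n5 fail=0; on 'd' 0 → fail=1;  out ∅∪{2}={2}
  n11('ac'): parent n10 fail=0; on 'c' 0 → fail=23;  out ∅∪∅=∅
  n16('ad'): parent n10 fail=0; on 'd' 0 → fail=1;  out ∅∪{2}={2}
  n18('bb'): parent n5 fail=0; on 'b' 0 → fail=5;  out ∅∪∅=∅
  n24('cc'): parent n23 fail=0; on 'c' 0 → fail=23;  out {6}∪∅={6}
  n3('dcc'): parent n2 fail=23; on 'c' 23 → fail=24;  out ∅∪{6}={6}
  n7('bdd'): parent n6 fail=1; on 'd' 1→0 → fail=1;  out ∅∪{2}={2}
  n12('acc'): parent n11 fail=23; on 'c' 23 → fail=24;  out ∅∪{6}={6}
  n17('adb'): parent n16 fail=1; on 'b' 1→0 → fail=5;  out {4}∪∅={4}
  n19('bbd'): parent n18 fail=5; on 'd' 5 → fail=6;  out ∅∪{2}={2}
  n4('dcca'): parent n3 fail=24; on 'a' 24→23→0 → fail=10;  out {0}∪∅={0}
  n8('bddc'): parent n7 fail=1; on 'c' 1 → fail=2;  out ∅∪∅=∅
  n13('accd'): parent n12 fail=24; on 'd' 24→23→0 → fail=1;  out ∅∪{2}={2}
  n20('bbdd'): parent n19 fail=6; on 'd' 6 → fail=7;  out ∅∪{2}={2}
  n9('bddcc'): parent n8 fail=2; on 'c' 2 → fail=3;  out {1}∪{6}={1,6}
  n14('accdb'): parent n13 fail=1; on 'b' 1→0 → fail=5;  out ∅∪∅=∅
  n21('bbdda'): parent n20 fail=7; on 'a' 7→1→0 → fail=10;  out ∅∪∅=∅
  n15('accdbb'): parent n14 fail=5; on 'b' 5 → fail=18;  out {3}∪∅={3}
  n22('bbddac'): parent n21 fail=10; on 'c' 10 → fail=11;  out {5}∪∅={5}

Text stream:
[0] read 'd'  n0⇒n1  emit P2@[0:0]
[1] read 'c'  n1⇒n2
[2] read 'd'  n2⇒n1 (via fail)  emit P2@[2:2]
[3] read 'c'  n1⇒n2
[4] read 'c'  n2⇒n3  emit P6@[3:4]
[5] read 'a'  n3⇒n4  emit P0@[2:5]
[6] read 'c'  n4⇒n11 (via fail)
[7] read 'c'  n11⇒n12  emit P6@[6:7]
[8] read 'b'  n12⇒n5 (via fail)
[9] read 'd'  n5⇒n6  emit P2@[9:9]
[10] read 'd'  n6⇒n7  emit P2@[10:10]
[11] read 'c'  n7⇒n8
[12] read 'c'  n8⇒n9  emit P1@[8:12],P6@[11:12]
[13] read 'd'  n9⇒n1 (via fail)  emit P2@[13:13]
[14] read 'd'  n1⇒n1 (via fail)  emit P2@[14:14]
[15] read 'c'  n1⇒n2
[16] read 'c'  n2⇒n3  emit P6@[15:16]
[17] read 'a'  n3⇒n4  emit P0@[14:17]
[18] read 'd'  n4⇒n16 (via fail)  emit P2@[18:18]
[19] read 'd'  n16⇒n1 (via fail)  emit P2@[19:19]
[20] read 'c'  n1⇒n2
[21] read 'c'  n2⇒n3  emit P6@[20:21]
[22] read 'a'  n3⇒n4  emit P0@[19:22]
[23] read 'c'  n4⇒n11 (via fail)
[24] read 'c'  n11⇒n12  emit P6@[23:24]
[25] read 'c'  n12⇒n24 (via fail)  emit P6@[24:25]
[26] read 'c'  n24⇒n24 (via fail)  emit P6@[25:26]
[27] read 'a'  n24⇒n10 (via fail)
[28] read 'c'  n10⇒n11
[29] read 'c'  n11⇒n12  emit P6@[28:29]
[30] read 'd'  n12⇒n13  emit P2@[30:30]
[31] read 'b'  n13⇒n14
[32] read 'b'  n14⇒n15  emit P3@[27:32]
[33] read 'c'  n15⇒n23 (via fail)
[34] read 'c'  n23⇒n24  emit P6@[33:34]
[35] read 'b'  n24⇒n5 (via fail)
[36] read 'd'  n5⇒n6  emit P2@[36:36]
[37] read 'c'  n6⇒n2 (via fail)
[38] read 'd'  n2⇒n1 (via fail)  emit P2@[38:38]
[39] read 'c'  n1⇒n2
[40] read 'b'  n2⇒n5 (via fail)

Result: [[0,2],[2,2],[4,6],[5,0],[7,6],[9,2],[10,2],[12,1],[12,6],[13,2],[14,2],[16,6],[17,0],[18,2],[19,2],[21,6],[22,0],[24,6],[25,6],[26,6],[29,6],[30,2],[32,3],[34,6],[36,2],[38,2]]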